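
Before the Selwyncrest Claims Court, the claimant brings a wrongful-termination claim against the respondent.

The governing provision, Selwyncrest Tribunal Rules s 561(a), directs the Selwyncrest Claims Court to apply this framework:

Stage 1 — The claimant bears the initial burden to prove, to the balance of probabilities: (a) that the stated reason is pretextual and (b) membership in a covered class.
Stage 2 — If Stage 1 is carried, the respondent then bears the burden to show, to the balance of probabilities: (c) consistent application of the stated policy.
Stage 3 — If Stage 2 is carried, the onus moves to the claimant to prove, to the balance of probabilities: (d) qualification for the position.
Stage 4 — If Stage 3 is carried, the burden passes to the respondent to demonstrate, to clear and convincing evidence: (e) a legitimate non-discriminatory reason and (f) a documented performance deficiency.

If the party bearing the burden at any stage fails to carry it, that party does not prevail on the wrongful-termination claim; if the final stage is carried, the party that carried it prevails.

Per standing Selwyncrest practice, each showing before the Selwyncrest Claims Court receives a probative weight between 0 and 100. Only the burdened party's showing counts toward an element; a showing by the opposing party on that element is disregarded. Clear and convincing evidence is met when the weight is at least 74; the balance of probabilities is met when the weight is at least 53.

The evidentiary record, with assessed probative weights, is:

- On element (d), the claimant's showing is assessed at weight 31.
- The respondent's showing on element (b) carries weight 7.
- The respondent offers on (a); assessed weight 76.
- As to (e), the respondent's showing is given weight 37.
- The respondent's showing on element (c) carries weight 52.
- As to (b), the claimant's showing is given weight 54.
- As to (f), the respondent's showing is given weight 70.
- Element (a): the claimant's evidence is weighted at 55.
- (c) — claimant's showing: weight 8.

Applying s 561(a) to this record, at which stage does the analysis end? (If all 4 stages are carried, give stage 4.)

Stage 1 (claimant, the balance of probabilities, weight is at least 53): (a) 55 (respondent's 76 disregarded) ≥ 53 — meets; (b) 54 (respondent's 7 disregarded) ≥ 53 — meets.
  All elements met. The burden passes to the respondent.
Stage 2 (respondent, the balance of probabilities, weight is at least 53): (c) 52 (claimant's 8 disregarded) < 53 — fails.
  Not every element is met, so the respondent fails to carry Stage 2.
So the claimant prevails.

stage 2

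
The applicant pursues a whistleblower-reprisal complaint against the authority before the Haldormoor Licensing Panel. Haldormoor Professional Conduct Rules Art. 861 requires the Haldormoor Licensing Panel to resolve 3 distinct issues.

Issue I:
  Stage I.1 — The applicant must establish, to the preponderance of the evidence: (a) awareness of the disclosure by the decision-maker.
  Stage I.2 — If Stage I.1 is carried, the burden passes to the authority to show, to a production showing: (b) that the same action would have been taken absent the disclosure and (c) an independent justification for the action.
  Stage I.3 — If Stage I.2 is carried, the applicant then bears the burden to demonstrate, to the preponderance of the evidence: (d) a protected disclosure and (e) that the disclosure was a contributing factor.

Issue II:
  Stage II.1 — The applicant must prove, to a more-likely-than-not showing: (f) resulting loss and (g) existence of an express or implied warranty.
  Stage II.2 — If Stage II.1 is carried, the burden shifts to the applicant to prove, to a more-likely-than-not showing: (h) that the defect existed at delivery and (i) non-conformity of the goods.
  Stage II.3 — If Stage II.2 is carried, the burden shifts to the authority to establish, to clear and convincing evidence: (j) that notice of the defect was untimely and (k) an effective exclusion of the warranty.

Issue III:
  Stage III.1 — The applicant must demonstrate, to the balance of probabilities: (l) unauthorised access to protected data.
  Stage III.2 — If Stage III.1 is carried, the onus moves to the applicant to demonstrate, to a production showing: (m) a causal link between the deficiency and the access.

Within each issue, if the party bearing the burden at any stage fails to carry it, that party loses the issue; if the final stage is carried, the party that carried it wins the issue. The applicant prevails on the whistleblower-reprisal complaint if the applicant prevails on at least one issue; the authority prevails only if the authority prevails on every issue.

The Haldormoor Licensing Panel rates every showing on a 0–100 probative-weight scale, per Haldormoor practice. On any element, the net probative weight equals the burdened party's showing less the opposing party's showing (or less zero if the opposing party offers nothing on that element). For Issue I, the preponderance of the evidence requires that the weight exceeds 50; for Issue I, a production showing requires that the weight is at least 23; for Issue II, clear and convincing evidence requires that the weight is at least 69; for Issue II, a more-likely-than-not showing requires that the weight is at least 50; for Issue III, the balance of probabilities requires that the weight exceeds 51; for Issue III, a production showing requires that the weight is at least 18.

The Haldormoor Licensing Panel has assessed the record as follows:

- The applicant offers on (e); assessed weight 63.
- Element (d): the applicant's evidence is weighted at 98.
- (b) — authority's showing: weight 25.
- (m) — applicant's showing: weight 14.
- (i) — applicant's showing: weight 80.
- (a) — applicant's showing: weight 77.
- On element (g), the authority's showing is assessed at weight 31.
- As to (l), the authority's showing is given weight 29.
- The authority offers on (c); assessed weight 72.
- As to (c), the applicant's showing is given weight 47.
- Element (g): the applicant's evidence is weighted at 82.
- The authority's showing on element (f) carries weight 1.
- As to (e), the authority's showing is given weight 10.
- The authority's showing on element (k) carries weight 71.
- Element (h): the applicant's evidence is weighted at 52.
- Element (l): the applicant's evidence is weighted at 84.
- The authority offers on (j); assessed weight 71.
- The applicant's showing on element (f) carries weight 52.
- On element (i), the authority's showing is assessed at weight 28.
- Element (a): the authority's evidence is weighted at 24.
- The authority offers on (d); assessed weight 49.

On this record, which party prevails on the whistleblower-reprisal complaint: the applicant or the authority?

— Issue I —
Stage I.1 — burden on applicant; standard: the preponderance of the evidence (weight exceeds 50).
    (a): 77 − 24 = 53 > 50 [met]
  Stage I.1 carried; the burden shifts to the authority.
Stage I.2 — burden on authority; standard: a production showing (weight is at least 23).
    (b): 25 ≥ 23 [met]
    (c): 72 − 47 = 25 ≥ 23 [met]
  Stage I.2 is satisfied; the onus moves to the applicant.
Stage I.3 — burden on applicant; standard: the preponderance of the evidence (weight exceeds 50).
    (d): 98 − 49 = 49 ≤ 50 [not met]
    (e): 63 − 10 = 53 > 50 [met]
  The applicant does not carry Stage I.3.
The authority prevails on this issue.
— Issue II —
At Stage II.1 the applicant must meet a more-likely-than-not showing (weight is at least 50): on (f) the weight is 52 less the opposing 1 gives net 51, ≥ 50, so (f) meets the standard; on (g) the weight is 82 less the opposing 31 gives net 51, which does reach 50, so (g) meets the standard.
  Stage II.1 is satisfied; the applicant continues to bear the burden.
At Stage II.2 the applicant must meet a more-likely-than-not showing (weight is at least 50): on (h) the weight is 52, ≥ 50, so (h) meets the standard; on (i) the weight is 80 less the opposing 28 gives net 52, which does reach 50, so (i) meets the standard.
  Stage II.2 carried; the burden shifts to the authority.
At Stage II.3 the authority must meet clear and convincing evidence (weight is at least 69): on (j) the weight is 71, which does reach 69, so (j) meets the standard; on (k) the weight is 71, which does reach 69, so (k) meets the standard.
  Stage II.3 carried; the final stage is satisfied.
With every stage satisfied, the authority prevails on this issue.
— Issue III —
Stage III.1 (applicant, the balance of probabilities, weight exceeds 51): (l) net 84−29=55 > 51 — meets.
  Stage III.1 carried; the burden remains with the applicant.
Stage III.2 (applicant, a production showing, weight is at least 18): (m) 14 < 18 — fails.
  Not every element is met, so the applicant fails to carry Stage III.2.
The analysis ends at Stage III.2; the authority prevails on this issue.
Per-issue: Issue I → authority; Issue II → authority; Issue III → authority. The applicant must prevail on at least one issue; overall, the authority prevails.

authority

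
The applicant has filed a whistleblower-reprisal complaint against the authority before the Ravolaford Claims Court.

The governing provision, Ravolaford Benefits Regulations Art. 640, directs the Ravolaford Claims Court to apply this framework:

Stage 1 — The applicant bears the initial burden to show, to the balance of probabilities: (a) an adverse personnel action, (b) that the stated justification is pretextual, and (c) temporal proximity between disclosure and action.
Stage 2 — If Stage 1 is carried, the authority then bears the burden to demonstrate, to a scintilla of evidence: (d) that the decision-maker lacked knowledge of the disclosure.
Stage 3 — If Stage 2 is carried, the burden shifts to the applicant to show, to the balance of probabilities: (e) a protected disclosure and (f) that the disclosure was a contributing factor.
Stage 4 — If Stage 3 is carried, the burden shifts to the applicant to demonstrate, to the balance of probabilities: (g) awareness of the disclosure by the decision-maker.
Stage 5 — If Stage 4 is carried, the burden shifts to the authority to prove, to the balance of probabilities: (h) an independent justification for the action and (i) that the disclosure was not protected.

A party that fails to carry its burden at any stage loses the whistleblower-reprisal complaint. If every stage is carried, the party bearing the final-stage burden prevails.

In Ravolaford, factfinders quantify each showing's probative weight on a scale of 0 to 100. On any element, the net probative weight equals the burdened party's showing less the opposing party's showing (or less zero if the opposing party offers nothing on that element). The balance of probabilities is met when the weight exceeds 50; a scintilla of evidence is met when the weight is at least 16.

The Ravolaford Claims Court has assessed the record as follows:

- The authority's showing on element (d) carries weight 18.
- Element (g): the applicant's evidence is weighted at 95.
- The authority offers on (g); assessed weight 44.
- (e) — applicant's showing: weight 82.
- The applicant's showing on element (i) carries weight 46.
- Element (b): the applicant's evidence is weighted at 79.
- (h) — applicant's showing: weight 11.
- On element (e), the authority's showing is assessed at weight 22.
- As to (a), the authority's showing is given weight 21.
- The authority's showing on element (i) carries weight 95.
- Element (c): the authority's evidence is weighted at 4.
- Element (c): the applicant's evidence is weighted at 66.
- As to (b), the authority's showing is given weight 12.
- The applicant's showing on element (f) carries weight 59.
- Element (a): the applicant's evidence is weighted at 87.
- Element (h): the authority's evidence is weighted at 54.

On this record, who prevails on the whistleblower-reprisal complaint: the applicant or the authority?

Stage 1 — burden on applicant; standard: the balance of probabilities (weight exceeds 50).
    (a): 87 − 21 = 66 > 50 [met]
    (b): 79 − 12 = 67 > 50 [met]
    (c): 66 − 4 = 62 > 50 [met]
  The applicant carries Stage 1; the authority now bears the burden.
Stage 2 — burden on authority; standard: a scintilla of evidence (weight is at least 16).
    (d): 18 ≥ 16 [met]
  Stage 2 is satisfied; the onus moves to the applicant.
Stage 3 — burden on applicant; standard: the balance of probabilities (weight exceeds 50).
    (e): 82 − 22 = 60 > 50 [met]
    (f): 59 > 50 [met]
  Stage 3 is satisfied; the applicant continues to bear the burden.
Stage 4 — burden on applicant; standard: the balance of probabilities (weight exceeds 50).
    (g): 95 − 44 = 51 > 50 [met]
  All elements met. The burden passes to the authority.
Stage 5 — burden on authority; standard: the balance of probabilities (weight exceeds 50).
    (h): 54 − 11 = 43 ≤ 50 [not met]
    (i): 95 − 46 = 49 ≤ 50 [not met]
  Stage 5 not carried; the authority fails its burden.
The analysis ends at Stage 5; the applicant prevails.

applicant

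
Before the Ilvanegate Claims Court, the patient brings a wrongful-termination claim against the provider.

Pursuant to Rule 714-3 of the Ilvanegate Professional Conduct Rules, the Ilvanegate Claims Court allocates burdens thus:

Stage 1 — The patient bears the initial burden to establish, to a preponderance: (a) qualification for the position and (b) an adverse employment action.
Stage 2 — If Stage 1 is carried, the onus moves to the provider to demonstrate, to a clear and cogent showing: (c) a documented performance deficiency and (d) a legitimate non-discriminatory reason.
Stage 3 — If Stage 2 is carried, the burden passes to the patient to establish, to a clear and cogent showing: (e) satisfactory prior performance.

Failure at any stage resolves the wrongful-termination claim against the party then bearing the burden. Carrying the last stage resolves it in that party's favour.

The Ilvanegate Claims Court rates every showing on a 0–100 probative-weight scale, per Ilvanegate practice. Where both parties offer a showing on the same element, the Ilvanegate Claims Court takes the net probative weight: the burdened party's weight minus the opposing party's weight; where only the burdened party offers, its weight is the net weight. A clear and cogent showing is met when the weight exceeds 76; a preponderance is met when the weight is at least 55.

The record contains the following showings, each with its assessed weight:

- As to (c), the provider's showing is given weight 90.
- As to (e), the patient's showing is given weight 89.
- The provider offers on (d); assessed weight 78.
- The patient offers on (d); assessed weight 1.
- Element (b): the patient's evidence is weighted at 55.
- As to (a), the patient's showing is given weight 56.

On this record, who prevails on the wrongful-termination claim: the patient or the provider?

patient

At Stage 1 the patient must meet a preponderance (weight is at least 55): on (a) the weight is 56, ≥ 55, so (a) meets the standard; on (b) the weight is 55, ≥ 55, so (b) meets the standard.
  All elements met. The burden passes to the provider.
At Stage 2 the provider must meet a clear and cogent showing (weight exceeds 76): on (c) the weight is 90, which does exceed 76, so (c) meets the standard; on (d) the weight is 78 less the opposing 1 gives net 77, > 76, so (d) meets the standard.
  All elements met. The burden passes to the patient.
At Stage 3 the patient must meet a clear and cogent showing (weight exceeds 76): on (e) the weight is 89, > 76, so (e) meets the standard.
  Stage 3 carried; the final stage is satisfied.
With every stage satisfied, the patient prevails.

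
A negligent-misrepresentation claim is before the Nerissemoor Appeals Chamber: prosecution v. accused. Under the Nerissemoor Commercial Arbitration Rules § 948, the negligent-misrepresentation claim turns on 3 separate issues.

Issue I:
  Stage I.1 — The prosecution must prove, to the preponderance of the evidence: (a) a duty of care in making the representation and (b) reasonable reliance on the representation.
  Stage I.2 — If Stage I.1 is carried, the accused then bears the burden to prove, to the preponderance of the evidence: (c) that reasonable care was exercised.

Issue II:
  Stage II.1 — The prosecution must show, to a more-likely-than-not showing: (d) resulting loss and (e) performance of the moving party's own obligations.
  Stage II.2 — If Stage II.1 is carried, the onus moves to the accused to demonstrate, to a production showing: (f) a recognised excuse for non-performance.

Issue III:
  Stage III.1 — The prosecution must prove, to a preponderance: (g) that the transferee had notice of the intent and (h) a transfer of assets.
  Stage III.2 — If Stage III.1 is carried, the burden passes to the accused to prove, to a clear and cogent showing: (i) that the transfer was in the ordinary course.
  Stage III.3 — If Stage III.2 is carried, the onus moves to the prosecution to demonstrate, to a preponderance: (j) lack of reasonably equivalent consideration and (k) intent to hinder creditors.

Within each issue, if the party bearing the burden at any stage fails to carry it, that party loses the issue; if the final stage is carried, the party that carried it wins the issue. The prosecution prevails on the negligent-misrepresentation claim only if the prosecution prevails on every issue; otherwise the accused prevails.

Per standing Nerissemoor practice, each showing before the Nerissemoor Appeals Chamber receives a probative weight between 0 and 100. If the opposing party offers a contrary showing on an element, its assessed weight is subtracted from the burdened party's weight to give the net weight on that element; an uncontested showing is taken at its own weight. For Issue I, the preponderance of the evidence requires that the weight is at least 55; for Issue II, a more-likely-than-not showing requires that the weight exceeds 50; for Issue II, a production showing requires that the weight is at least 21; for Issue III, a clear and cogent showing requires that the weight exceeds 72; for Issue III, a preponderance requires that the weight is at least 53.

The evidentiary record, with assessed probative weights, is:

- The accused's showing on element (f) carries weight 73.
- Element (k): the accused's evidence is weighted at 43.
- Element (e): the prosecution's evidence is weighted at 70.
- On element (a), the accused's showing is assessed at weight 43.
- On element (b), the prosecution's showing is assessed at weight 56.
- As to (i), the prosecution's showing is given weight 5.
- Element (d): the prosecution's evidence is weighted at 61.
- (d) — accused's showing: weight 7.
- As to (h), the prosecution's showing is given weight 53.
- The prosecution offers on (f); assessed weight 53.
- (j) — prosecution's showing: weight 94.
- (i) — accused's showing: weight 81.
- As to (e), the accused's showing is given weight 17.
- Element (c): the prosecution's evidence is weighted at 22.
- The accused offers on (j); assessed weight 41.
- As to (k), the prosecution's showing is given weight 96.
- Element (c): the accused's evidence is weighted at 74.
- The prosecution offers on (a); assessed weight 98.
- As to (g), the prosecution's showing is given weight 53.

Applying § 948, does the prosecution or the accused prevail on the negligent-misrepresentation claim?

— Issue I —
Stage I.1 (prosecution, the preponderance of the evidence, weight is at least 55): (a) net 98−43=55 ≥ 55 — meets; (b) 56 ≥ 55 — meets.
  Stage I.1 is satisfied; the onus moves to the accused.
Stage I.2 (accused, the preponderance of the evidence, weight is at least 55): (c) net 74−22=52 < 55 — fails.
  The accused does not carry Stage I.2.
The analysis ends at Stage I.2; the prosecution prevails on this issue.
— Issue II —
Stage II.1 (prosecution, a more-likely-than-not showing, weight exceeds 50): (d) net 61−7=54 > 50 — meets; (e) net 70−17=53 > 50 — meets.
  All elements met. The burden passes to the accused.
Stage II.2 (accused, a production showing, weight is at least 21): (f) net 73−53=20 < 21 — fails.
  Not every element is met, so the accused fails to carry Stage II.2.
The prosecution prevails on this issue.
— Issue III —
Stage III.1 — burden on prosecution; standard: a preponderance (weight is at least 53).
    (g): 53 ≥ 53 [met]
    (h): 53 ≥ 53 [met]
  Stage III.1 is satisfied; the onus moves to the accused.
Stage III.2 — burden on accused; standard: a clear and cogent showing (weight exceeds 72).
    (i): 81 − 5 = 76 > 72 [met]
  All elements met. The burden passes to the prosecution.
Stage III.3 — burden on prosecution; standard: a preponderance (weight is at least 53).
    (j): 94 − 41 = 53 ≥ 53 [met]
    (k): 96 − 43 = 53 ≥ 53 [met]
  All elements met at the final stage.
All stages carried — the prosecution prevails on this issue.
Per-issue: Issue I → prosecution; Issue II → prosecution; Issue III → prosecution. The prosecution must prevail on every issue; overall, the prosecution prevails.

prosecution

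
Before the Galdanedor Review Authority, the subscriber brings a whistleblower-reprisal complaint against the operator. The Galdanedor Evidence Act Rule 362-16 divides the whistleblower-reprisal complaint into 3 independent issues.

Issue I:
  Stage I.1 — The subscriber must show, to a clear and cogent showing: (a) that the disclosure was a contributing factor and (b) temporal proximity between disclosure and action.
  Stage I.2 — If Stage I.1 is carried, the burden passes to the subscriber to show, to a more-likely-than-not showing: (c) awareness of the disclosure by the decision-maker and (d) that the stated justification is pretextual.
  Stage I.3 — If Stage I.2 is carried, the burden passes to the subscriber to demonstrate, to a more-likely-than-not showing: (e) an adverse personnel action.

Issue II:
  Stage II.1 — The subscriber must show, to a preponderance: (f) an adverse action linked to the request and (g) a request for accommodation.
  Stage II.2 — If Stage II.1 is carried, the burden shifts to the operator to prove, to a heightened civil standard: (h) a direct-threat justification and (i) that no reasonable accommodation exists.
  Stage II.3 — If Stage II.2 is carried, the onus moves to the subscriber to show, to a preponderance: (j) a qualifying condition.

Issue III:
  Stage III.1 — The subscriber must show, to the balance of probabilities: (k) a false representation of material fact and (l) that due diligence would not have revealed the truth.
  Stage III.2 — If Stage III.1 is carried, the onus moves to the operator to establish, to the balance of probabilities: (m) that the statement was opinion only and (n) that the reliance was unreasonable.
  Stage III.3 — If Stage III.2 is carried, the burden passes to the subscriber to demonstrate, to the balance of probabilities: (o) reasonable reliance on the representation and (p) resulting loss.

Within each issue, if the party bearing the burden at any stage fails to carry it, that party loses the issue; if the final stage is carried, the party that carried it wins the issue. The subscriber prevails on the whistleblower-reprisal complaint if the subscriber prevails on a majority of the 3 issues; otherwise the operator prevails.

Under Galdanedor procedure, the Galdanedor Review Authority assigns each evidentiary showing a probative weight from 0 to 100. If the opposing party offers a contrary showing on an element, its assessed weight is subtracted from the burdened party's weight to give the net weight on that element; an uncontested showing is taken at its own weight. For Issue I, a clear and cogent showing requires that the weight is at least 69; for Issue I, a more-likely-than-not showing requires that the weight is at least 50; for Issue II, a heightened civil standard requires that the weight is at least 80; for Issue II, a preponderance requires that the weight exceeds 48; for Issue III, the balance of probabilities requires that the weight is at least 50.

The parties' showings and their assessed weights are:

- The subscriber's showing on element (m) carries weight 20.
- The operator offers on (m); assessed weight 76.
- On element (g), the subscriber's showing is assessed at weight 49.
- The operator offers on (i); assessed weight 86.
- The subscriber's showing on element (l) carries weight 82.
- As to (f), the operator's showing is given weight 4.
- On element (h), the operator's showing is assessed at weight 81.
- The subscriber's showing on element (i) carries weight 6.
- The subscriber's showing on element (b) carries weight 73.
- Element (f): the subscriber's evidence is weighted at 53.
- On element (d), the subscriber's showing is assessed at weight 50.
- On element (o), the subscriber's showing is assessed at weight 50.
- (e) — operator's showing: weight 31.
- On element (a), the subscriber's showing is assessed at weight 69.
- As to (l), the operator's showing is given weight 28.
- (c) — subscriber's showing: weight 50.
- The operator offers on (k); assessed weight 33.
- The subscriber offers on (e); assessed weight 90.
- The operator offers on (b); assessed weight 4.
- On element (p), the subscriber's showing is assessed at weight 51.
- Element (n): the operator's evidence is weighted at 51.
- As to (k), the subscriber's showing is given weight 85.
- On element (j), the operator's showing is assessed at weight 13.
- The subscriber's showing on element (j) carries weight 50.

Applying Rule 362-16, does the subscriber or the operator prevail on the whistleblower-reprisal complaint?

— Issue I —
Stage I.1 (subscriber, a clear and cogent showing, weight is at least 69): (a) 69 ≥ 69 — meets; (b) net 73−4=69 ≥ 69 — meets.
  Stage I.1 carried; the burden remains with the subscriber.
Stage I.2 (subscriber, a more-likely-than-not showing, weight is at least 50): (c) 50 ≥ 50 — meets; (d) 50 ≥ 50 — meets.
  All elements met. The subscriber retains the burden for Stage I.3.
Stage I.3 (subscriber, a more-likely-than-not showing, weight is at least 50): (e) net 90−31=59 ≥ 50 — meets.
  All elements met at the final stage.
With every stage satisfied, the subscriber prevails on this issue.
— Issue II —
At Stage II.1 the subscriber must meet a preponderance (weight exceeds 48): on (f) the weight is 53 less the opposing 4 gives net 49, > 48, so (f) meets the standard; on (g) the weight is 49, > 48, so (g) meets the standard.
  Stage II.1 carried; the burden shifts to the operator.
At Stage II.2 the operator must meet a heightened civil standard (weight is at least 80): on (h) the weight is 81, which does reach 80, so (h) meets the standard; on (i) the weight is 86 less the opposing 6 gives net 80, ≥ 80, so (i) meets the standard.
  All elements met. The burden passes to the subscriber.
At Stage II.3 the subscriber must meet a preponderance (weight exceeds 48): on (j) the weight is 50 less the opposing 13 gives net 37, ≤ 48, so (j) does not meet the standard.
  Not every element is met, so the subscriber fails to carry Stage II.3.
The analysis ends at Stage II.3; the operator prevails on this issue.
— Issue III —
Stage III.1 (subscriber, the balance of probabilities, weight is at least 50): (k) net 85−33=52 ≥ 50 — meets; (l) net 82−28=54 ≥ 50 — meets.
  Stage III.1 carried; the burden shifts to the operator.
Stage III.2 (operator, the balance of probabilities, weight is at least 50): (m) net 76−20=56 ≥ 50 — meets; (n) 51 ≥ 50 — meets.
  The operator carries Stage III.2; the subscriber now bears the burden.
Stage III.3 (subscriber, the balance of probabilities, weight is at least 50): (o) 50 ≥ 50 — meets; (p) 51 ≥ 50 — meets.
  The subscriber carries the last stage.
With every stage satisfied, the subscriber prevails on this issue.
Per-issue: Issue I → subscriber; Issue II → operator; Issue III → subscriber. The subscriber must prevail on a majority of issues; overall, the subscriber prevails.

subscriber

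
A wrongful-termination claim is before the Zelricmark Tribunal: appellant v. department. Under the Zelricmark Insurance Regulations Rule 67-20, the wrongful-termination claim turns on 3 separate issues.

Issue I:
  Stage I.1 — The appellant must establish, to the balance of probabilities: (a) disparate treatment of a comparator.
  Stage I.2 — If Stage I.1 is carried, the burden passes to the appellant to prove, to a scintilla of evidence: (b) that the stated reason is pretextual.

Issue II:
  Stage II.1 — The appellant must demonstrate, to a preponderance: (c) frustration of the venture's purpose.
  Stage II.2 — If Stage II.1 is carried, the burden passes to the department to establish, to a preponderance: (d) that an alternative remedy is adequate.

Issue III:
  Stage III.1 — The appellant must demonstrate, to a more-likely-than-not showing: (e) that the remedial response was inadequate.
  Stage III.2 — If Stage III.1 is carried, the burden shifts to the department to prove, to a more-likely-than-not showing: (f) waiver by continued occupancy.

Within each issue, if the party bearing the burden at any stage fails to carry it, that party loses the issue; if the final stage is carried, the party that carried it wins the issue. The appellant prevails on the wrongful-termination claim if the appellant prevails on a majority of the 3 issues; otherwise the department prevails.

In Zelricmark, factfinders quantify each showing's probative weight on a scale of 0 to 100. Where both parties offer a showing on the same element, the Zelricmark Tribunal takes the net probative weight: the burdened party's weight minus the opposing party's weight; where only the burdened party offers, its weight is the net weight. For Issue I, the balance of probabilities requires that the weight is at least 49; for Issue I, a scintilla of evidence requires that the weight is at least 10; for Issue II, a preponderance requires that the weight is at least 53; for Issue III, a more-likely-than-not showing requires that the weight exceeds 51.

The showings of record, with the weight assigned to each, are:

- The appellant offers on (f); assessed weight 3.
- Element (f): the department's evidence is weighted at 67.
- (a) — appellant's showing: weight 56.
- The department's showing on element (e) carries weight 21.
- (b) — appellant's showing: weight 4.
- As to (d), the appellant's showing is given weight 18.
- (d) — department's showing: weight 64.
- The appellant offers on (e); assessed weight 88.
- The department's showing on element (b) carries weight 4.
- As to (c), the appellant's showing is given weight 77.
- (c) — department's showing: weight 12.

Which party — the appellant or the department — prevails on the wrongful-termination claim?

department

— Issue I —
Stage I.1 (appellant, the balance of probabilities, weight is at least 49): (a) 56 ≥ 49 — meets.
  All elements met. The appellant retains the burden for Stage I.2.
Stage I.2 (appellant, a scintilla of evidence, weight is at least 10): (b) net 4−4=0 < 10 — fails.
  The appellant does not carry Stage I.2.
The analysis ends at Stage I.2; the department prevails on this issue.
— Issue II —
At Stage II.1 the appellant must meet a preponderance (weight is at least 53): on (c) the weight is 77 less the opposing 12 gives net 65, which does reach 53, so (c) meets the standard.
  The appellant carries Stage II.1; the department now bears the burden.
At Stage II.2 the department must meet a preponderance (weight is at least 53): on (d) the weight is 64 less the opposing 18 gives net 46, < 53, so (d) does not meet the standard.
  The department does not carry Stage II.2.
The analysis ends at Stage II.2; the appellant prevails on this issue.
— Issue III —
Stage III.1 (appellant, a more-likely-than-not showing, weight exceeds 51): (e) net 88−21=67 > 51 — meets.
  Stage III.1 is satisfied; the onus moves to the department.
Stage III.2 (department, a more-likely-than-not showing, weight exceeds 51): (f) net 67−3=64 > 51 — meets.
  All elements met at the final stage.
Every stage carried; the department prevails on this issue.
Per-issue: Issue I → department; Issue II → appellant; Issue III → department. The appellant must prevail on a majority of issues; overall, the department prevails.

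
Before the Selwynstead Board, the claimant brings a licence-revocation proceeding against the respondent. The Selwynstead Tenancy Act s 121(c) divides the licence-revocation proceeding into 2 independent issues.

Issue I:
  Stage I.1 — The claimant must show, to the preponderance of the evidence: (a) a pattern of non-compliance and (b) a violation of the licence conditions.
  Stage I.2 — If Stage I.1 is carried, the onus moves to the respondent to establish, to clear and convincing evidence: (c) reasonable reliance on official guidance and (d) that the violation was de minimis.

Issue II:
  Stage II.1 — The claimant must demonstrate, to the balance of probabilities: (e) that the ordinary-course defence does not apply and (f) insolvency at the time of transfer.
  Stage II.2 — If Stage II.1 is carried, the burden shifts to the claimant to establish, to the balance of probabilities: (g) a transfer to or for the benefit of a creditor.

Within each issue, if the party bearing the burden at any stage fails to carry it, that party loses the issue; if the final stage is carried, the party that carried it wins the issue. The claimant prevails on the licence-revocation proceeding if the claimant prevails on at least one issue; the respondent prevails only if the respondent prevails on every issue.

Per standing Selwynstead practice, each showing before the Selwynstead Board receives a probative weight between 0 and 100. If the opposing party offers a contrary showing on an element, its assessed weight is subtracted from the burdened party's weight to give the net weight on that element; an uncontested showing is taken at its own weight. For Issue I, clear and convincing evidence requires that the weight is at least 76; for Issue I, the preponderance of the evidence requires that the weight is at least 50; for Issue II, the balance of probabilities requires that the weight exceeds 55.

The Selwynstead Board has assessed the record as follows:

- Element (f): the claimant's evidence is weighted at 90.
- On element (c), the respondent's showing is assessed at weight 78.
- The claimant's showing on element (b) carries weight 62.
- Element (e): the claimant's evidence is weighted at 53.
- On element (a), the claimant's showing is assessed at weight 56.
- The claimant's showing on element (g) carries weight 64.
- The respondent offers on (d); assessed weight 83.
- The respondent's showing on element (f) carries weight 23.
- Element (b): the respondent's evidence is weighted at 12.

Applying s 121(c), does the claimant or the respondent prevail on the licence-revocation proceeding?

respondent

— Issue I —
Stage I.1 (claimant, the preponderance of the evidence, weight is at least 50): (a) 56 ≥ 50 — meets; (b) net 62−12=50 ≥ 50 — meets.
  Stage I.1 carried; the burden shifts to the respondent.
Stage I.2 (respondent, clear and convincing evidence, weight is at least 76): (c) 78 ≥ 76 — meets; (d) 83 ≥ 76 — meets.
  Stage I.2 carried; the final stage is satisfied.
With every stage satisfied, the respondent prevails on this issue.
— Issue II —
Stage II.1 — burden on claimant; standard: the balance of probabilities (weight exceeds 55).
    (e): 53 ≤ 55 [not met]
    (f): 90 − 23 = 67 > 55 [met]
  Not every element is met, so the claimant fails to carry Stage II.1.
The analysis ends at Stage II.1; the respondent prevails on this issue.
Per-issue: Issue I → respondent; Issue II → respondent. The claimant must prevail on at least one issue; overall, the respondent prevails.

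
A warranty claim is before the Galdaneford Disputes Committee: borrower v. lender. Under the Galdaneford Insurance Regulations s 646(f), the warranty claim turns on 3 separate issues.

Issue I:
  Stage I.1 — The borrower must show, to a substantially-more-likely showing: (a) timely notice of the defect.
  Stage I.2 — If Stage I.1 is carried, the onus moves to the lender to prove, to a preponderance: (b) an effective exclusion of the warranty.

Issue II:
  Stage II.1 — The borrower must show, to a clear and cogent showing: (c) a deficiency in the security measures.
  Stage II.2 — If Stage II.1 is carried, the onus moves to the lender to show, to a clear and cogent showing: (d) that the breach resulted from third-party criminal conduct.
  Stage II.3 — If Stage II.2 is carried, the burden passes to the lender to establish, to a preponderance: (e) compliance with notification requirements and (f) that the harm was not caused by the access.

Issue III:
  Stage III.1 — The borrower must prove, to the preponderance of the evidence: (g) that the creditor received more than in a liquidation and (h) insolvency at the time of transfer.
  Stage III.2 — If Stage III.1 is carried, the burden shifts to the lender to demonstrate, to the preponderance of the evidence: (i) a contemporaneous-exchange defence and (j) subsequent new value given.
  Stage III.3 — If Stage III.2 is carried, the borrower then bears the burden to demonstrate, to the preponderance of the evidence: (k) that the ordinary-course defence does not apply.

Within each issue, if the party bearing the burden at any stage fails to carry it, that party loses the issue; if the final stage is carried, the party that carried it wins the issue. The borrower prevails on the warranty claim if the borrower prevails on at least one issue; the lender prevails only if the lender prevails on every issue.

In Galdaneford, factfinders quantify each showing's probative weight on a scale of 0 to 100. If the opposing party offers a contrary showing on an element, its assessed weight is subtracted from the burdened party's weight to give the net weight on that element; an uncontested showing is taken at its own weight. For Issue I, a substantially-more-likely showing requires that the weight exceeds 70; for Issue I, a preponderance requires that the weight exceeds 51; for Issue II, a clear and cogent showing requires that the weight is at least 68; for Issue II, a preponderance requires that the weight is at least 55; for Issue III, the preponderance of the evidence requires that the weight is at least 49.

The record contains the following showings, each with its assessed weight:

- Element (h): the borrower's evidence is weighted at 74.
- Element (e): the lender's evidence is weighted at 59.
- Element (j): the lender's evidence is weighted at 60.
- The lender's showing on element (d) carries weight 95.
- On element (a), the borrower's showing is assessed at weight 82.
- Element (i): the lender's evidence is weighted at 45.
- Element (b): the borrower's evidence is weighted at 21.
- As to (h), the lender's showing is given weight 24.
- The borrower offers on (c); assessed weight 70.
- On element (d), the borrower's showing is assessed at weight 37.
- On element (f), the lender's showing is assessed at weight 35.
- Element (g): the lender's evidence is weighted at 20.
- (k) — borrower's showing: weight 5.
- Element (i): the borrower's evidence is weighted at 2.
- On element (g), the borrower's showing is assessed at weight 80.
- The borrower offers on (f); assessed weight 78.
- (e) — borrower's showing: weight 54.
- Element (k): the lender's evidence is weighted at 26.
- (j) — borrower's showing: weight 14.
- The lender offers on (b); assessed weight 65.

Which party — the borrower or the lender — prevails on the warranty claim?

borrower

— Issue I —
Stage I.1 — burden on borrower; standard: a substantially-more-likely showing (weight exceeds 70).
    (a): 82 > 70 [met]
  All elements met. The burden passes to the lender.
Stage I.2 — burden on lender; standard: a preponderance (weight exceeds 51).
    (b): 65 − 21 = 44 ≤ 51 [not met]
  The lender does not carry Stage I.2.
The borrower prevails on this issue.
— Issue II —
Stage II.1 (borrower, a clear and cogent showing, weight is at least 68): (c) 70 ≥ 68 — meets.
  Stage II.1 carried; the burden shifts to the lender.
Stage II.2 (lender, a clear and cogent showing, weight is at least 68): (d) net 95−37=58 < 68 — fails.
  Stage II.2 not carried; the lender fails its burden.
So the borrower prevails on this issue.
— Issue III —
Stage III.1 (borrower, the preponderance of the evidence, weight is at least 49): (g) net 80−20=60 ≥ 49 — meets; (h) net 74−24=50 ≥ 49 — meets.
  The borrower carries Stage III.1; the lender now bears the burden.
Stage III.2 (lender, the preponderance of the evidence, weight is at least 49): (i) net 45−2=43 < 49 — fails; (j) net 60−14=46 < 49 — fails.
  Stage III.2 not carried; the lender fails its burden.
The analysis ends at Stage III.2; the borrower prevails on this issue.
Per-issue: Issue I → borrower; Issue II → borrower; Issue III → borrower. The borrower must prevail on at least one issue; overall, the borrower prevails.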